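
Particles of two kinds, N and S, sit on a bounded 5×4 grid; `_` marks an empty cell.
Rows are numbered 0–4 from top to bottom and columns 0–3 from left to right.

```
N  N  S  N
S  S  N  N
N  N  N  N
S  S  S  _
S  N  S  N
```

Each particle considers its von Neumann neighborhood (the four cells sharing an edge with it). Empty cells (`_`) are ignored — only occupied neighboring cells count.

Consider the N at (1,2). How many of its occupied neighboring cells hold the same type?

2

Occupied neighbors of (1,2): (0,2)=S, (2,2)=N, (1,1)=S, (1,3)=N.
Same type (N): 2 of 4.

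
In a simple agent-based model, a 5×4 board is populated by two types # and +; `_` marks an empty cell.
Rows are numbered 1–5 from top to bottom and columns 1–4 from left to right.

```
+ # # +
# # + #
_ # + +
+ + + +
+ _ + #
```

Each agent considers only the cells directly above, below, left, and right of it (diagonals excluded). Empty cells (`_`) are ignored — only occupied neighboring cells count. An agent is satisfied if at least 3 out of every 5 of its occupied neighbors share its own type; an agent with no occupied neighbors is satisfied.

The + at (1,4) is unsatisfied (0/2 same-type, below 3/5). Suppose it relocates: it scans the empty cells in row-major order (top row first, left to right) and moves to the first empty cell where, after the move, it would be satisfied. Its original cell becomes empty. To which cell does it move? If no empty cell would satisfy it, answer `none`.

Vacating (1,4). Empty cells in order:
  (3,1): 1/3 same-type → still unsatisfied.
  (5,2): 3/3 same-type → satisfied — stop here.

(5,2)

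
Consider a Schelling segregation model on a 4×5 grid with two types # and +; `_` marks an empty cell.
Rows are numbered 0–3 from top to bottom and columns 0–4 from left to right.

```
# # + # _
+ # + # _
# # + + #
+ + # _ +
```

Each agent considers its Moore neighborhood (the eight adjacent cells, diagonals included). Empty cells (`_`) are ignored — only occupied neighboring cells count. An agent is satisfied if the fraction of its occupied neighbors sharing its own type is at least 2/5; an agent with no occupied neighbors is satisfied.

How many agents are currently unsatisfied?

9

(0,0)# 2/3 ok
(0,1)# 2/5 ok
(0,2)+ 1/5 unhappy
(0,3)# 1/3 unhappy
(1,0)+ 0/5 unhappy
(1,1)# 4/8 ok
(1,2)+ 3/8 unhappy
(1,3)# 2/6 unhappy
(2,0)# 2/5 ok
(2,1)# 3/8 unhappy
(2,2)+ 3/7 ok
(2,3)+ 3/6 ok
(2,4)# 1/3 unhappy
(3,0)+ 1/3 unhappy
(3,1)+ 2/5 ok
(3,2)# 1/4 unhappy
(3,4)+ 1/2 ok
Unsatisfied: (0,2), (0,3), (1,0), (1,2), (1,3), (2,1), (2,4), (3,0), (3,2) — 9 in total.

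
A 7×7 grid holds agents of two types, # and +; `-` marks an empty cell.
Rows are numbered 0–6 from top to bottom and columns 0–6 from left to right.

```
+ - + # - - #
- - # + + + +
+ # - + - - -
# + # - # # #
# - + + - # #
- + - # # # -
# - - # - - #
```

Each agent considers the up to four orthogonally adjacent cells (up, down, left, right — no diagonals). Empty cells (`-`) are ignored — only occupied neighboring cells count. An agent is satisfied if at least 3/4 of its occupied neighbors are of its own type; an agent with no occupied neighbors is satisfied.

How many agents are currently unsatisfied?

Row 0: (0,0)+ 0/0 ok · (0,2)+ 0/2 unhappy · (0,3)# 0/2 unhappy · (0,6)# 0/1 unhappy
Row 1: (1,2)# 0/2 unhappy · (1,3)+ 2/4 unhappy · (1,4)+ 2/2 ok · (1,5)+ 2/2 ok · (1,6)+ 1/2 unhappy
Row 2: (2,0)+ 0/2 unhappy · (2,1)# 0/2 unhappy · (2,3)+ 1/1 ok
Row 3: (3,0)# 1/3 unhappy · (3,1)+ 0/3 unhappy · (3,2)# 0/2 unhappy · (3,4)# 1/1 ok · (3,5)# 3/3 ok · (3,6)# 2/2 ok
Row 4: (4,0)# 1/1 ok · (4,2)+ 1/2 unhappy · (4,3)+ 1/2 unhappy · (4,5)# 3/3 ok · (4,6)# 2/2 ok
Row 5: (5,1)+ 0/0 ok · (5,3)# 2/3 unhappy · (5,4)# 2/2 ok · (5,5)# 2/2 ok
Row 6: (6,0)# 0/0 ok · (6,3)# 1/1 ok · (6,6)# 0/0 ok
Unsatisfied: (0,2), (0,3), (0,6), (1,2), (1,3), (1,6), (2,0), (2,1), (3,0), (3,1), (3,2), (4,2), (4,3), (5,3) — 14 in total.

14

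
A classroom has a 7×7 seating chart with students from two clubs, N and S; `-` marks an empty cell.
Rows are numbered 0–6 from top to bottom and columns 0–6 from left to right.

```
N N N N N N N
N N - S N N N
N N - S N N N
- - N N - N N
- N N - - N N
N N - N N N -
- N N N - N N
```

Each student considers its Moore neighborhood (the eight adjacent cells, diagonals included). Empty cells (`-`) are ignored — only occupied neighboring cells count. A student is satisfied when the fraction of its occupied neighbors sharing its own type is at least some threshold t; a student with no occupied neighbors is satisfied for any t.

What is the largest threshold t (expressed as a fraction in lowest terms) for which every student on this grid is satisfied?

Row 0: (0,0)N 3/3 · (0,1)N 4/4 · (0,2)N 3/4 · (0,3)N 3/4 · (0,4)N 4/5 · (0,5)N 5/5 · (0,6)N 3/3
Row 1: (1,0)N 5/5 · (1,1)N 6/6 · (1,3)S 1/6 · (1,4)N 6/8 · (1,5)N 8/8 · (1,6)N 5/5
Row 2: (2,0)N 3/3 · (2,1)N 4/4 · (2,3)S 1/5 · (2,4)N 5/7 · (2,5)N 7/7 · (2,6)N 5/5
Row 3: (3,2)N 4/5 · (3,3)N 3/4 · (3,5)N 6/6 · (3,6)N 5/5
Row 4: (4,1)N 4/4 · (4,2)N 5/5 · (4,5)N 5/5 · (4,6)N 4/4
Row 5: (5,0)N 3/3 · (5,1)N 5/5 · (5,3)N 4/4 · (5,4)N 5/5 · (5,5)N 5/5
Row 6: (6,1)N 3/3 · (6,2)N 4/4 · (6,3)N 3/3 · (6,5)N 3/3 · (6,6)N 2/2
The smallest same-type fraction is 1/6 at (1,3), which reduces to 1/6. Any threshold above that leaves this student unsatisfied.

1/6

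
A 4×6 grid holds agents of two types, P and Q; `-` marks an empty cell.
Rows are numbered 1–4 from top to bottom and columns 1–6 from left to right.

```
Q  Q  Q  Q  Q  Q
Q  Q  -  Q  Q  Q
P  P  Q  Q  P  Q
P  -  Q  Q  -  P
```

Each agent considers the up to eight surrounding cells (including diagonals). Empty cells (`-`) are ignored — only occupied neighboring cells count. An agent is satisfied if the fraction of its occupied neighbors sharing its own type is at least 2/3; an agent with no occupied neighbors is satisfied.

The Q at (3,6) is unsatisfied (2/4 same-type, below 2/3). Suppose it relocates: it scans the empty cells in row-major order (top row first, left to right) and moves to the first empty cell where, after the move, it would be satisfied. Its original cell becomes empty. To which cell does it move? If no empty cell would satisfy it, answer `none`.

(2,3)

Vacating (3,6). Empty cells in order:
  (2,3): 7/8 same-type → satisfied — stop here.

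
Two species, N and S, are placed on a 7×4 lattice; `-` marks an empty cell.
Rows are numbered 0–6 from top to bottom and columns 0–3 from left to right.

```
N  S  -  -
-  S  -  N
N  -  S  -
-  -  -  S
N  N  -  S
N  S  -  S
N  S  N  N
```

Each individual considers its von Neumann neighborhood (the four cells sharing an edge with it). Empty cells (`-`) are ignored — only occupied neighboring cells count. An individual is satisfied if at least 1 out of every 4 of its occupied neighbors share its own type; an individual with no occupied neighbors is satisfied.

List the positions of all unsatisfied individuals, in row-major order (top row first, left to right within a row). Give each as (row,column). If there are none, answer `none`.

(0,0)

(0,0)N 0/1 ✗
(0,1)S 1/2 ✓
(1,1)S 1/1 ✓
(1,3)N 0/0 ✓
(2,0)N 0/0 ✓
(2,2)S 0/0 ✓
(3,3)S 1/1 ✓
(4,0)N 2/2 ✓
(4,1)N 1/2 ✓
(4,3)S 2/2 ✓
(5,0)N 2/3 ✓
(5,1)S 1/3 ✓
(5,3)S 1/2 ✓
(6,0)N 1/2 ✓
(6,1)S 1/3 ✓
(6,2)N 1/2 ✓
(6,3)N 1/2 ✓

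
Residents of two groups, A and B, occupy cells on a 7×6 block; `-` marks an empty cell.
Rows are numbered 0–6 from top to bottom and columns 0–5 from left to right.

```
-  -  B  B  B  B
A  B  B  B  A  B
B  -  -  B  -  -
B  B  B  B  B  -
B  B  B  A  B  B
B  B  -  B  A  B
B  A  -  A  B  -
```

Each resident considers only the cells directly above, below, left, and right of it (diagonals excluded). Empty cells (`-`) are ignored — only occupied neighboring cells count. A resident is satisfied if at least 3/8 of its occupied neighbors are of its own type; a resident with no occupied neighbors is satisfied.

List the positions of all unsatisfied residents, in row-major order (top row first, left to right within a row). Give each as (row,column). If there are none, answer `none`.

(0,2)B 2/2 ✓
(0,3)B 3/3 ✓
(0,4)B 2/3 ✓
(0,5)B 2/2 ✓
(1,0)A 0/2 ✗
(1,1)B 1/2 ✓
(1,2)B 3/3 ✓
(1,3)B 3/4 ✓
(1,4)A 0/3 ✗
(1,5)B 1/2 ✓
(2,0)B 1/2 ✓
(2,3)B 2/2 ✓
(3,0)B 3/3 ✓
(3,1)B 3/3 ✓
(3,2)B 3/3 ✓
(3,3)B 3/4 ✓
(3,4)B 2/2 ✓
(4,0)B 3/3 ✓
(4,1)B 4/4 ✓
(4,2)B 2/3 ✓
(4,3)A 0/4 ✗
(4,4)B 2/4 ✓
(4,5)B 2/2 ✓
(5,0)B 3/3 ✓
(5,1)B 2/3 ✓
(5,3)B 0/3 ✗
(5,4)A 0/4 ✗
(5,5)B 1/2 ✓
(6,0)B 1/2 ✓
(6,1)A 0/2 ✗
(6,3)A 0/2 ✗
(6,4)B 0/2 ✗

(1,0), (1,4), (4,3), (5,3), (5,4), (6,1), (6,3), (6,4)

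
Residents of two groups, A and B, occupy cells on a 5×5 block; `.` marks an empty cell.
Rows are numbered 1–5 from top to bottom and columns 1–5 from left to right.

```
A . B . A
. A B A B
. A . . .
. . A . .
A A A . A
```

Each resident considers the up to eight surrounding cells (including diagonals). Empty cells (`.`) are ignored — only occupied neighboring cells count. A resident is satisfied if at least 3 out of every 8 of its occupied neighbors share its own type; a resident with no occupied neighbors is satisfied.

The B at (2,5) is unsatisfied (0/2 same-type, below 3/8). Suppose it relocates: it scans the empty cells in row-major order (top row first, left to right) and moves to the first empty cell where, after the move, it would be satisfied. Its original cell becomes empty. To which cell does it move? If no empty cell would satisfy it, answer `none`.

(1,2)

Vacating (2,5). Empty cells in order:
  (1,2): 2/4 same-type → satisfied — stop here.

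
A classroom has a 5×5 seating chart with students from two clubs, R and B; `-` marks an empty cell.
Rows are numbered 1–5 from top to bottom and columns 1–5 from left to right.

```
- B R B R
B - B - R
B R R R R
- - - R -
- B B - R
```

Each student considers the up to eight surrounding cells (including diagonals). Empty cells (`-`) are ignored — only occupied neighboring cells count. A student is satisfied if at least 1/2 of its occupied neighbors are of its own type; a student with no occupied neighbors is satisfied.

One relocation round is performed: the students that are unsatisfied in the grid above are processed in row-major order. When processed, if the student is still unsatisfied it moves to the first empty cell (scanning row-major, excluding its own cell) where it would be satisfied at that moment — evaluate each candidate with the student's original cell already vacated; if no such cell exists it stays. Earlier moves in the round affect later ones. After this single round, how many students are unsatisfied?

1

Initially unsatisfied (in order): (1,3), (1,4), (2,3), (3,2).
  (1,3) → (2,4).
  (1,4) → (1,1).
  (2,3) → (1,3).
  (3,2) → (1,4).
Resulting grid:
B B B R R
B - - R R
B - R R R
- - - R -
- B B - R
Unsatisfied now: (1,3).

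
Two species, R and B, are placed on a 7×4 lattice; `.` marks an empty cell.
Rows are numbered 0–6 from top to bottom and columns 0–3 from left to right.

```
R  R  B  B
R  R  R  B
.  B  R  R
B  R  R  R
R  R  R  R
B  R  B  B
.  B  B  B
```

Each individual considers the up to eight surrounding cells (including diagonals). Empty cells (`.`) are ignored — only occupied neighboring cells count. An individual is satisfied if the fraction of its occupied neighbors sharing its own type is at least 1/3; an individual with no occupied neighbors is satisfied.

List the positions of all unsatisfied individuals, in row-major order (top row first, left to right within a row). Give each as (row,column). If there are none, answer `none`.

(2,1), (3,0), (5,0)

(0,0)R 3/3 ✓
(0,1)R 4/5 ✓
(0,2)B 2/5 ✓
(0,3)B 2/3 ✓
(1,0)R 3/4 ✓
(1,1)R 5/7 ✓
(1,2)R 4/8 ✓
(1,3)B 2/5 ✓
(2,1)B 1/7 ✗
(2,2)R 6/8 ✓
(2,3)R 4/5 ✓
(3,0)B 1/4 ✗
(3,1)R 5/7 ✓
(3,2)R 7/8 ✓
(3,3)R 5/5 ✓
(4,0)R 3/5 ✓
(4,1)R 5/8 ✓
(4,2)R 6/8 ✓
(4,3)R 3/5 ✓
(5,0)B 1/4 ✗
(5,1)R 3/7 ✓
(5,2)B 4/8 ✓
(5,3)B 3/5 ✓
(6,1)B 3/4 ✓
(6,2)B 4/5 ✓
(6,3)B 3/3 ✓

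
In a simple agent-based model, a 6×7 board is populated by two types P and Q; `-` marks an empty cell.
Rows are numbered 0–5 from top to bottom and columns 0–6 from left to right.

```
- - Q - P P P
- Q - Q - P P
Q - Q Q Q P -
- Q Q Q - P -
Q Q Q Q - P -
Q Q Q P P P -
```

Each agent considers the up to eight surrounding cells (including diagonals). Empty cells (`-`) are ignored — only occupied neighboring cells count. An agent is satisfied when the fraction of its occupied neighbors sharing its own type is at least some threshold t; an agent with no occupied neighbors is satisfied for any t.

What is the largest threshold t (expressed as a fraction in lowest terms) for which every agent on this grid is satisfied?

1/4

(0,2)Q 2/2
(0,4)P 2/3
(0,5)P 4/4
(0,6)P 3/3
(1,1)Q 3/3
(1,3)Q 4/5
(1,5)P 5/6
(1,6)P 4/4
(2,0)Q 2/2
(2,2)Q 6/6
(2,3)Q 5/5
(2,4)Q 3/6
(2,5)P 3/4
(3,1)Q 6/6
(3,2)Q 7/7
(3,3)Q 6/6
(3,5)P 2/3
(4,0)Q 4/4
(4,1)Q 7/7
(4,2)Q 7/8
(4,3)Q 4/6
(4,5)P 3/3
(5,0)Q 3/3
(5,1)Q 5/5
(5,2)Q 4/5
(5,3)P 1/4
(5,4)P 3/4
(5,5)P 2/2
The smallest same-type fraction is 1/4 at (5,3), which reduces to 1/4. Any threshold above that leaves this agent unsatisfied.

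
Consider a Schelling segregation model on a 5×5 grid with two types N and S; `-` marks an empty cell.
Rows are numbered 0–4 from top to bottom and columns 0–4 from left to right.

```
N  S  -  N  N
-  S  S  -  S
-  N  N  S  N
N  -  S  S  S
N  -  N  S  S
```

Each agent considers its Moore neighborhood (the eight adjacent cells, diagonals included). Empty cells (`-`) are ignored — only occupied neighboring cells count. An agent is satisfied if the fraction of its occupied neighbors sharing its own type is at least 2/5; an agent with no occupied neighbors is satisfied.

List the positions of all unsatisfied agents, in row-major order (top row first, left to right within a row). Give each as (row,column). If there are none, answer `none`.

(0,0), (0,3), (1,4), (2,2), (2,4), (4,2)

Row 0: (0,0)N 0/2 not · (0,1)S 2/3 satisfied · (0,3)N 1/3 not · (0,4)N 1/2 satisfied
Row 1: (1,1)S 2/5 satisfied · (1,2)S 3/6 satisfied · (1,4)S 1/4 not
Row 2: (2,1)N 2/5 satisfied · (2,2)N 1/6 not · (2,3)S 5/7 satisfied · (2,4)N 0/4 not
Row 3: (3,0)N 2/2 satisfied · (3,2)S 3/6 satisfied · (3,3)S 5/8 satisfied · (3,4)S 4/5 satisfied
Row 4: (4,0)N 1/1 satisfied · (4,2)N 0/3 not · (4,3)S 4/5 satisfied · (4,4)S 3/3 satisfied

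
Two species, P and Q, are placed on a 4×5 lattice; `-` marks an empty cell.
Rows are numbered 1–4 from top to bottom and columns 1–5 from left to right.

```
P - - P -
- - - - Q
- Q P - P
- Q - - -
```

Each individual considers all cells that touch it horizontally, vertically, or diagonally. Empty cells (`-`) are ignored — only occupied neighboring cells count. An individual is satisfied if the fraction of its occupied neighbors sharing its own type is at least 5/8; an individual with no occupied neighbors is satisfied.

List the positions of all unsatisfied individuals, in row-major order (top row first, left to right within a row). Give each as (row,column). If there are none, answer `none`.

(1,1)P 0/0 ok
(1,4)P 0/1 unhappy
(2,5)Q 0/2 unhappy
(3,2)Q 1/2 unhappy
(3,3)P 0/2 unhappy
(3,5)P 0/1 unhappy
(4,2)Q 1/2 unhappy

(1,4), (2,5), (3,2), (3,3), (3,5), (4,2)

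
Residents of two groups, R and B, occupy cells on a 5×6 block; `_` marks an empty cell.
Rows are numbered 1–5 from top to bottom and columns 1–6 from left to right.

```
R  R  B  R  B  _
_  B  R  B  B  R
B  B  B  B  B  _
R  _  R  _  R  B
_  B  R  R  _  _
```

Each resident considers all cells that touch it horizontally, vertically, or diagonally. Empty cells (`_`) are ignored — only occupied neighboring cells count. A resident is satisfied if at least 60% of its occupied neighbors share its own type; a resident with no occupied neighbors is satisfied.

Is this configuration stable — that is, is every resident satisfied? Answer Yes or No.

No

Row 1: (1,1)R 1/2 unhappy · (1,2)R 2/4 unhappy · (1,3)B 2/5 unhappy · (1,4)R 1/5 unhappy · (1,5)B 2/4 unhappy
Row 2: (2,2)B 4/7 unhappy · (2,3)R 2/8 unhappy · (2,4)B 6/8 ok · (2,5)B 4/6 ok · (2,6)R 0/3 unhappy
Row 3: (3,1)B 2/3 ok · (3,2)B 3/6 unhappy · (3,3)B 4/6 ok · (3,4)B 4/7 unhappy · (3,5)B 4/6 ok
Row 4: (4,1)R 0/3 unhappy · (4,3)R 2/6 unhappy · (4,5)R 1/4 unhappy · (4,6)B 1/2 unhappy
Row 5: (5,2)B 0/3 unhappy · (5,3)R 2/3 ok · (5,4)R 3/3 ok
For instance (1,1) has only 1/2 same-type neighbors, below 3/5.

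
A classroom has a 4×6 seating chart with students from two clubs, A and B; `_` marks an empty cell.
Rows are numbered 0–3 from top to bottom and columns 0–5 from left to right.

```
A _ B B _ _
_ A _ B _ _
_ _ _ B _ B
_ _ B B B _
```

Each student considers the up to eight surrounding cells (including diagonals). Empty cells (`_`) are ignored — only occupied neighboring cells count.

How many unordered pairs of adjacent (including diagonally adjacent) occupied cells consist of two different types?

1

Scan each occupied cell's neighbors to the right and below (and the two forward diagonals) so each pair is counted once.
From row 0: 1 unlike of 5 pairs (running 1/5).
From row 1: 0 unlike of 1 pairs (running 1/6).
From row 2: 0 unlike of 4 pairs (running 1/10).
From row 3: 0 unlike of 2 pairs (running 1/12).
Total adjacent occupied pairs: 12; unlike-type pairs: 1.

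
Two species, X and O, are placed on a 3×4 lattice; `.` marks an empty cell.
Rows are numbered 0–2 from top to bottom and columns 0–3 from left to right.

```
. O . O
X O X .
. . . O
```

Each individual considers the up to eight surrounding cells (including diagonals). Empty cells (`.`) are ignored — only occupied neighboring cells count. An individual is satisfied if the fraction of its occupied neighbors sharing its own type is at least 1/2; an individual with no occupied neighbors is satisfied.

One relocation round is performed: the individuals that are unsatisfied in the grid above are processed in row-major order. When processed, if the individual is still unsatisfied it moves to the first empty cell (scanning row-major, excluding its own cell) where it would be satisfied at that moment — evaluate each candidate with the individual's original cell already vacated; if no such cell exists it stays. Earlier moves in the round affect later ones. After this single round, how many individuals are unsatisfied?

Initially unsatisfied (in order): (0,1), (0,3), (1,0), (1,1), (1,2), (2,3).
  (0,1) → (0,0).
  (0,3) → (0,1).
  (1,0) → (0,3).
  (1,1): now satisfied by earlier moves; stays.
  (1,2) → (1,3).
  (2,3) → (0,2).
Resulting grid:
O O O X
. O . X
. . . .
All satisfied now.

0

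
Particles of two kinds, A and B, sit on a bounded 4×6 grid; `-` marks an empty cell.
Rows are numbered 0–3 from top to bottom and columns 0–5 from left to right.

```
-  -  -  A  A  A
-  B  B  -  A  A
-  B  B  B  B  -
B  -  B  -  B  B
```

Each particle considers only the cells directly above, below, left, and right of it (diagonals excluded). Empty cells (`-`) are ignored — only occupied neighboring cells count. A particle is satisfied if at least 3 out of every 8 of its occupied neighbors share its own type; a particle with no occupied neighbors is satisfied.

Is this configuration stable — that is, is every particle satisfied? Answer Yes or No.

(0,3)A 1/1 satisfied
(0,4)A 3/3 satisfied
(0,5)A 2/2 satisfied
(1,1)B 2/2 satisfied
(1,2)B 2/2 satisfied
(1,4)A 2/3 satisfied
(1,5)A 2/2 satisfied
(2,1)B 2/2 satisfied
(2,2)B 4/4 satisfied
(2,3)B 2/2 satisfied
(2,4)B 2/3 satisfied
(3,0)B 0/0 satisfied
(3,2)B 1/1 satisfied
(3,4)B 2/2 satisfied
(3,5)B 1/1 satisfied
All meet the threshold, so the configuration is stable.

Yes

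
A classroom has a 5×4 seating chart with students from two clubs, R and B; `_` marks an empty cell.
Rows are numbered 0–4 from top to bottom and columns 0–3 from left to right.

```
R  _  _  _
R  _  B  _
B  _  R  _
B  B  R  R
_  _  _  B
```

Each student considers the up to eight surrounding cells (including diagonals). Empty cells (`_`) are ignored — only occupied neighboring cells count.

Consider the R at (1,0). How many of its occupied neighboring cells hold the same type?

1

Occupied neighbors of (1,0): (0,0)=R, (2,0)=B.
Same type (R): 1 of 2.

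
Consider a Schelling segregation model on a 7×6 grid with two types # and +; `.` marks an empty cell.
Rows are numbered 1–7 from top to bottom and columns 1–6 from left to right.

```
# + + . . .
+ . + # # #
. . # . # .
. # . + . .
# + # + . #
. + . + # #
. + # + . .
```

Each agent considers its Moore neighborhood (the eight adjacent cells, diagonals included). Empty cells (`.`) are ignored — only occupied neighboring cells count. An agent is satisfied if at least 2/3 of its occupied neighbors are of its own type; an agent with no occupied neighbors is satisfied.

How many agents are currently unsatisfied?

Row 1: (1,1)# 0/2 unhappy · (1,2)+ 3/4 ok · (1,3)+ 2/3 ok
Row 2: (2,1)+ 1/2 unhappy · (2,3)+ 2/4 unhappy · (2,4)# 3/5 unhappy · (2,5)# 3/3 ok · (2,6)# 2/2 ok
Row 3: (3,3)# 2/4 unhappy · (3,5)# 3/4 ok
Row 4: (4,2)# 3/4 ok · (4,4)+ 1/4 unhappy
Row 5: (5,1)# 1/3 unhappy · (5,2)+ 1/4 unhappy · (5,3)# 1/6 unhappy · (5,4)+ 2/4 unhappy · (5,6)# 2/2 ok
Row 6: (6,2)+ 2/5 unhappy · (6,4)+ 2/5 unhappy · (6,5)# 2/5 unhappy · (6,6)# 2/2 ok
Row 7: (7,2)+ 1/2 unhappy · (7,3)# 0/4 unhappy · (7,4)+ 1/3 unhappy
Unsatisfied: (1,1), (2,1), (2,3), (2,4), (3,3), (4,4), (5,1), (5,2), (5,3), (5,4), (6,2), (6,4), (6,5), (7,2), (7,3), (7,4) — 16 in total.

16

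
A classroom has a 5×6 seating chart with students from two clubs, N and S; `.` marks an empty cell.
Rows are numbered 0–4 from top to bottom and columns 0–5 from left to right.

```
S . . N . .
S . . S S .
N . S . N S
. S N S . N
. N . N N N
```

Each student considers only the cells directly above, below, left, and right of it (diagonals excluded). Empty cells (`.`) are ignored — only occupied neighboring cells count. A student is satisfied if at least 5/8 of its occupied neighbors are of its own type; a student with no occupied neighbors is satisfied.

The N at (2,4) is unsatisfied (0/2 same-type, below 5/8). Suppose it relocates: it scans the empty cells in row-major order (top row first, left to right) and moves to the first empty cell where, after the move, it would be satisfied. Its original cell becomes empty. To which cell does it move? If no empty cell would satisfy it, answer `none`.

(0,2)

Vacating (2,4). Empty cells in order:
  (0,1): 0/1 same-type → still unsatisfied.
  (0,2): 1/1 same-type → satisfied — stop here.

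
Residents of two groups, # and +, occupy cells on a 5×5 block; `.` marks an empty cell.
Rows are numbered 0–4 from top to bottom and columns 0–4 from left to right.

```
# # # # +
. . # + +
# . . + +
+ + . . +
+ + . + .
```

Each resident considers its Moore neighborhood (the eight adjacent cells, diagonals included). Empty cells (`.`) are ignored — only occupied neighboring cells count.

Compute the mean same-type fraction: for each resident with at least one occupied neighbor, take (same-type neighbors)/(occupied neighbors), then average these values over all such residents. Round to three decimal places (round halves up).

0.770

Row 0: (0,0)# 1/1 · (0,1)# 3/3 · (0,2)# 3/4 · (0,3)# 2/5 · (0,4)+ 2/3
Row 1: (1,2)# 3/5 · (1,3)+ 4/7 · (1,4)+ 4/5
Row 2: (2,0)# 0/2 · (2,3)+ 4/5 · (2,4)+ 4/4
Row 3: (3,0)+ 3/4 · (3,1)+ 3/4 · (3,4)+ 3/3
Row 4: (4,0)+ 3/3 · (4,1)+ 3/3 · (4,3)+ 1/1
Sum over 17 residents: 1/1 + 3/3 + 3/4 + 2/5 + 2/3 + 3/5 + 4/7 + 4/5 + 0/2 + 4/5 + 4/4 + 3/4 + 3/4 + 3/3 + 3/3 + 3/3 + 1/1 = 5497/420; mean = 5497/420 ÷ 17 = 5497/7140 = 0.769887… → 0.770.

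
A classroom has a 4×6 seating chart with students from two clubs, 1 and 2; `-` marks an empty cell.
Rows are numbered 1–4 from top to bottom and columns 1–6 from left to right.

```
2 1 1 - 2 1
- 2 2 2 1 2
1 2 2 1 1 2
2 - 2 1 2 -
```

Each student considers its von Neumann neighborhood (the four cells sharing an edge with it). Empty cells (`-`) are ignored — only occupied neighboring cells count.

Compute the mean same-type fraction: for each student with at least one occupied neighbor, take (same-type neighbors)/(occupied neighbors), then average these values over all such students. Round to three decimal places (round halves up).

Row 1: (1,1)2 0/1 · (1,2)1 1/3 · (1,3)1 1/2 · (1,5)2 0/2 · (1,6)1 0/2
Row 2: (2,2)2 2/3 · (2,3)2 3/4 · (2,4)2 1/3 · (2,5)1 1/4 · (2,6)2 1/3
Row 3: (3,1)1 0/2 · (3,2)2 2/3 · (3,3)2 3/4 · (3,4)1 2/4 · (3,5)1 2/4 · (3,6)2 1/2
Row 4: (4,1)2 0/1 · (4,3)2 1/2 · (4,4)1 1/3 · (4,5)2 0/2
Sum over 20 students: 0/1 + 1/3 + 1/2 + 0/2 + 0/2 + 2/3 + 3/4 + 1/3 + 1/4 + 1/3 + 0/2 + 2/3 + 3/4 + 2/4 + 2/4 + 1/2 + 0/1 + 1/2 + 1/3 + 0/2 = 83/12; mean = 83/12 ÷ 20 = 83/240 = 0.345833… → 0.346.

0.346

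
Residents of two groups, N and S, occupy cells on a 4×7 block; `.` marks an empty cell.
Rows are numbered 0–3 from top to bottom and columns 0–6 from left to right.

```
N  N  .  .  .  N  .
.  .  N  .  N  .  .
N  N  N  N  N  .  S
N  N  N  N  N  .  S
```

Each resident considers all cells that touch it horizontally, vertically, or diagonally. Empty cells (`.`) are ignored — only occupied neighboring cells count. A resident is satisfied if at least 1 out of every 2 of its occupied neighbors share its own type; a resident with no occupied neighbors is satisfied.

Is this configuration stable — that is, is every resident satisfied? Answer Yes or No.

(0,0)N 1/1 satisfied
(0,1)N 2/2 satisfied
(0,5)N 1/1 satisfied
(1,2)N 4/4 satisfied
(1,4)N 3/3 satisfied
(2,0)N 3/3 satisfied
(2,1)N 6/6 satisfied
(2,2)N 6/6 satisfied
(2,3)N 7/7 satisfied
(2,4)N 4/4 satisfied
(2,6)S 1/1 satisfied
(3,0)N 3/3 satisfied
(3,1)N 5/5 satisfied
(3,2)N 5/5 satisfied
(3,3)N 5/5 satisfied
(3,4)N 3/3 satisfied
(3,6)S 1/1 satisfied
All meet the threshold, so the configuration is stable.

Yes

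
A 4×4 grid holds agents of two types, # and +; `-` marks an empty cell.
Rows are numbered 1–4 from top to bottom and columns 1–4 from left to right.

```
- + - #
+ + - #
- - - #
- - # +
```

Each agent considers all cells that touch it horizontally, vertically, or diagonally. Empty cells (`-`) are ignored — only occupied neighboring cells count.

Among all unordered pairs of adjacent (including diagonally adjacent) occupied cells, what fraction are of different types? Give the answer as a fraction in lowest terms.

Scan each occupied cell's neighbors to the right and below (and the two forward diagonals) so each pair is counted once.
Row 1: +(1,2)–+(2,2)= +(1,2)–+(2,1)= #(1,4)–#(2,4)=  → 0/3 unlike.
Row 2: +(2,1)–+(2,2)= #(2,4)–#(3,4)=  → 0/2 unlike.
Row 3: #(3,4)–+(4,4)≠ #(3,4)–#(4,3)=  → 1/2 unlike.
Row 4: #(4,3)–+(4,4)≠  → 1/1 unlike.
Total adjacent occupied pairs: 8; unlike-type pairs: 2.
2/8 reduces to 1/4.

1/4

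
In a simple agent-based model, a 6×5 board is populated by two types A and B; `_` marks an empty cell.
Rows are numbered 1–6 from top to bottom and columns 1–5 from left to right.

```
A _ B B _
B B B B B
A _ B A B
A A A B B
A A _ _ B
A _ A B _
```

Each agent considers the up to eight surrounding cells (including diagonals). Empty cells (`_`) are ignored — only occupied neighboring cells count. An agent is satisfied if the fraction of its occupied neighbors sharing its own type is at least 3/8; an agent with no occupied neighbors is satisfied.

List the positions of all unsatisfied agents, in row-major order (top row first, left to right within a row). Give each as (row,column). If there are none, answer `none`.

Row 1: (1,1)A 0/2 unhappy · (1,3)B 4/4 ok · (1,4)B 4/4 ok
Row 2: (2,1)B 1/3 unhappy · (2,2)B 4/6 ok · (2,3)B 5/6 ok · (2,4)B 6/7 ok · (2,5)B 3/4 ok
Row 3: (3,1)A 2/4 ok · (3,3)B 4/7 ok · (3,4)A 1/8 unhappy · (3,5)B 4/5 ok
Row 4: (4,1)A 4/4 ok · (4,2)A 5/6 ok · (4,3)A 3/5 ok · (4,4)B 4/6 ok · (4,5)B 3/4 ok
Row 5: (5,1)A 4/4 ok · (5,2)A 6/6 ok · (5,5)B 3/3 ok
Row 6: (6,1)A 2/2 ok · (6,3)A 1/2 ok · (6,4)B 1/2 ok

(1,1), (2,1), (3,4)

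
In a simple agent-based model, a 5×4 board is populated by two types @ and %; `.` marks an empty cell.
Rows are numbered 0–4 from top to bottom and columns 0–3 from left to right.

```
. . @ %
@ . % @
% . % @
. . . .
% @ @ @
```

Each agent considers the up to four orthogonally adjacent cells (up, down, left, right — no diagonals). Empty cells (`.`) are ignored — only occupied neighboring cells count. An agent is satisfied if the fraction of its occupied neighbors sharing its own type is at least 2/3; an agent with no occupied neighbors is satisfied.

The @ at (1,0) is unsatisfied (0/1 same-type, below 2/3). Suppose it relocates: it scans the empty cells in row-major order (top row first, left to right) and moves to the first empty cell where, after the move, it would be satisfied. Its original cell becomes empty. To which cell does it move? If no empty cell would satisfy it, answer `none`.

(0,0)

Vacating (1,0). Empty cells in order:
  (0,0): 0/0 same-type → satisfied — stop here.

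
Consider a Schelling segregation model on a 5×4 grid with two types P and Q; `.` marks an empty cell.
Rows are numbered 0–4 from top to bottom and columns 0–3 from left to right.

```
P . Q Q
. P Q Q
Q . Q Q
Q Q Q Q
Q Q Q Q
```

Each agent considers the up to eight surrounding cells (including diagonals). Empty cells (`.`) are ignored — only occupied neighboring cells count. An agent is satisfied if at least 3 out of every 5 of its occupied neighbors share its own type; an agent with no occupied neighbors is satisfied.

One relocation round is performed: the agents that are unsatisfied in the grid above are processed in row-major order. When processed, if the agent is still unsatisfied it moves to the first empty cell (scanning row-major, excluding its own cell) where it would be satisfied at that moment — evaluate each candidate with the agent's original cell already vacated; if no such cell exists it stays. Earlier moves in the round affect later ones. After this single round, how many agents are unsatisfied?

Initially unsatisfied (in order): (1,1).
  (1,1): no empty cell satisfies it; stays.
Resulting grid:
P . Q Q
. P Q Q
Q . Q Q
Q Q Q Q
Q Q Q Q
Unsatisfied now: (1,1).

1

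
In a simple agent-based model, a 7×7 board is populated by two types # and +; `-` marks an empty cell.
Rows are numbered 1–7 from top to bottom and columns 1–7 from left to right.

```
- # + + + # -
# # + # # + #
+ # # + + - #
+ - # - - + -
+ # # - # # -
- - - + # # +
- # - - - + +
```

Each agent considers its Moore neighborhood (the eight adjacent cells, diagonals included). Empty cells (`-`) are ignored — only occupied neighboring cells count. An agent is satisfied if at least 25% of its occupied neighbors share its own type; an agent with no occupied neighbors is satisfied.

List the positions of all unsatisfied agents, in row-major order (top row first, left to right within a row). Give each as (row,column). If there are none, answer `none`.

(1,2)# 2/4 satisfied
(1,3)+ 2/5 satisfied
(1,4)+ 3/5 satisfied
(1,5)+ 2/5 satisfied
(1,6)# 2/4 satisfied
(2,1)# 3/4 satisfied
(2,2)# 4/7 satisfied
(2,3)+ 3/8 satisfied
(2,4)# 2/8 satisfied
(2,5)# 2/7 satisfied
(2,6)+ 2/6 satisfied
(2,7)# 2/3 satisfied
(3,1)+ 1/4 satisfied
(3,2)# 4/7 satisfied
(3,3)# 4/6 satisfied
(3,4)+ 2/6 satisfied
(3,5)+ 3/5 satisfied
(3,7)# 1/3 satisfied
(4,1)+ 2/4 satisfied
(4,3)# 4/5 satisfied
(4,6)+ 1/4 satisfied
(5,1)+ 1/2 satisfied
(5,2)# 2/4 satisfied
(5,3)# 2/3 satisfied
(5,5)# 3/5 satisfied
(5,6)# 3/5 satisfied
(6,4)+ 0/3 not
(6,5)# 3/5 satisfied
(6,6)# 3/6 satisfied
(6,7)+ 2/4 satisfied
(7,2)# 0/0 satisfied
(7,6)+ 2/4 satisfied
(7,7)+ 2/3 satisfied

(6,4)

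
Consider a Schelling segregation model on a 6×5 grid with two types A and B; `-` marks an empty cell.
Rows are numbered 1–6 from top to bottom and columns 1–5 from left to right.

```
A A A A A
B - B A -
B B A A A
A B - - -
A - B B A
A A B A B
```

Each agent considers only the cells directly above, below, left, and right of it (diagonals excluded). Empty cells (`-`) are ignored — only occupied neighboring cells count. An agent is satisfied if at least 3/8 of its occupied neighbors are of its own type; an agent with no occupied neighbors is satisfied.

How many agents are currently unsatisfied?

Row 1: (1,1)A 1/2 ok · (1,2)A 2/2 ok · (1,3)A 2/3 ok · (1,4)A 3/3 ok · (1,5)A 1/1 ok
Row 2: (2,1)B 1/2 ok · (2,3)B 0/3 unhappy · (2,4)A 2/3 ok
Row 3: (3,1)B 2/3 ok · (3,2)B 2/3 ok · (3,3)A 1/3 unhappy · (3,4)A 3/3 ok · (3,5)A 1/1 ok
Row 4: (4,1)A 1/3 unhappy · (4,2)B 1/2 ok
Row 5: (5,1)A 2/2 ok · (5,3)B 2/2 ok · (5,4)B 1/3 unhappy · (5,5)A 0/2 unhappy
Row 6: (6,1)A 2/2 ok · (6,2)A 1/2 ok · (6,3)B 1/3 unhappy · (6,4)A 0/3 unhappy · (6,5)B 0/2 unhappy
Unsatisfied: (2,3), (3,3), (4,1), (5,4), (5,5), (6,3), (6,4), (6,5) — 8 in total.

8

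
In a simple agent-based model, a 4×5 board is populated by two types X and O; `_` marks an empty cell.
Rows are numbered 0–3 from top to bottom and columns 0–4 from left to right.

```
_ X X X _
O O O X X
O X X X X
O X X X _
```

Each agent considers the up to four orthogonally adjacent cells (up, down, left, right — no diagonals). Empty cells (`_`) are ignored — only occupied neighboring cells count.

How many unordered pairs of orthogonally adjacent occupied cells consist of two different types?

7

Scan each occupied cell's neighbors to the right and below so each pair is counted once.
Row 0: X(0,1)–X(0,2)= X(0,1)–O(1,1)≠ X(0,2)–X(0,3)= X(0,2)–O(1,2)≠ X(0,3)–X(1,3)=  → 2/5 unlike.
Row 1: O(1,0)–O(1,1)= O(1,0)–O(2,0)= O(1,1)–O(1,2)= O(1,1)–X(2,1)≠ O(1,2)–X(1,3)≠ O(1,2)–X(2,2)≠ X(1,3)–X(1,4)= X(1,3)–X(2,3)= X(1,4)–X(2,4)=  → 3/9 unlike.
Row 2: O(2,0)–X(2,1)≠ O(2,0)–O(3,0)= X(2,1)–X(2,2)= X(2,1)–X(3,1)= X(2,2)–X(2,3)= X(2,2)–X(3,2)= X(2,3)–X(2,4)= X(2,3)–X(3,3)=  → 1/8 unlike.
Row 3: O(3,0)–X(3,1)≠ X(3,1)–X(3,2)= X(3,2)–X(3,3)=  → 1/3 unlike.
Total adjacent occupied pairs: 25; unlike-type pairs: 7.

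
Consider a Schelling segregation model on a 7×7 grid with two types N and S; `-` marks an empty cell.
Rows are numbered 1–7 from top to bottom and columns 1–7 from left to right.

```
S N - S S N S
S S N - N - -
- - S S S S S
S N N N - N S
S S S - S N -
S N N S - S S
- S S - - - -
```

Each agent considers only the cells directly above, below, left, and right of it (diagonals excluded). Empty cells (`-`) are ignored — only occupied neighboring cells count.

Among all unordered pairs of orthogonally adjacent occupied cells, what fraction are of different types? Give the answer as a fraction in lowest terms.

23/41

Scan each occupied cell's neighbors to the right and below so each pair is counted once.
Row 1: S(1,1)–N(1,2)≠ S(1,1)–S(2,1)= N(1,2)–S(2,2)≠ S(1,4)–S(1,5)= S(1,5)–N(1,6)≠ S(1,5)–N(2,5)≠ N(1,6)–S(1,7)≠  → 5/7 unlike.
Row 2: S(2,1)–S(2,2)= S(2,2)–N(2,3)≠ N(2,3)–S(3,3)≠ N(2,5)–S(3,5)≠  → 3/4 unlike.
Row 3: S(3,3)–S(3,4)= S(3,3)–N(4,3)≠ S(3,4)–S(3,5)= S(3,4)–N(4,4)≠ S(3,5)–S(3,6)= S(3,6)–S(3,7)= S(3,6)–N(4,6)≠ S(3,7)–S(4,7)=  → 3/8 unlike.
Row 4: S(4,1)–N(4,2)≠ S(4,1)–S(5,1)= N(4,2)–N(4,3)= N(4,2)–S(5,2)≠ N(4,3)–N(4,4)= N(4,3)–S(5,3)≠ N(4,6)–S(4,7)≠ N(4,6)–N(5,6)=  → 4/8 unlike.
Row 5: S(5,1)–S(5,2)= S(5,1)–S(6,1)= S(5,2)–S(5,3)= S(5,2)–N(6,2)≠ S(5,3)–N(6,3)≠ S(5,5)–N(5,6)≠ N(5,6)–S(6,6)≠  → 4/7 unlike.
Row 6: S(6,1)–N(6,2)≠ N(6,2)–N(6,3)= N(6,2)–S(7,2)≠ N(6,3)–S(6,4)≠ N(6,3)–S(7,3)≠ S(6,6)–S(6,7)=  → 4/6 unlike.
Row 7: S(7,2)–S(7,3)=  → 0/1 unlike.
Total adjacent occupied pairs: 41; unlike-type pairs: 23.
23/41 is already in lowest terms.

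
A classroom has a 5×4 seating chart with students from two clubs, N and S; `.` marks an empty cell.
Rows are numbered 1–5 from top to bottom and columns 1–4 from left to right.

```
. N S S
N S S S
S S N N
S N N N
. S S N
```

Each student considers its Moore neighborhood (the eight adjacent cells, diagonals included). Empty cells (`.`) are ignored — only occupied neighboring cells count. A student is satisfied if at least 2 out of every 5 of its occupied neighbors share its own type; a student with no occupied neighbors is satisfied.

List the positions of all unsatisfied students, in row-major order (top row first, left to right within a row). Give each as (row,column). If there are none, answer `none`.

(1,2), (2,1), (4,2), (5,3)

Row 1: (1,2)N 1/4 unhappy · (1,3)S 4/5 ok · (1,4)S 3/3 ok
Row 2: (2,1)N 1/4 unhappy · (2,2)S 4/7 ok · (2,3)S 5/8 ok · (2,4)S 3/5 ok
Row 3: (3,1)S 3/5 ok · (3,2)S 4/8 ok · (3,3)N 4/8 ok · (3,4)N 3/5 ok
Row 4: (4,1)S 3/4 ok · (4,2)N 2/7 unhappy · (4,3)N 5/8 ok · (4,4)N 4/5 ok
Row 5: (5,2)S 2/4 ok · (5,3)S 1/5 unhappy · (5,4)N 2/3 ok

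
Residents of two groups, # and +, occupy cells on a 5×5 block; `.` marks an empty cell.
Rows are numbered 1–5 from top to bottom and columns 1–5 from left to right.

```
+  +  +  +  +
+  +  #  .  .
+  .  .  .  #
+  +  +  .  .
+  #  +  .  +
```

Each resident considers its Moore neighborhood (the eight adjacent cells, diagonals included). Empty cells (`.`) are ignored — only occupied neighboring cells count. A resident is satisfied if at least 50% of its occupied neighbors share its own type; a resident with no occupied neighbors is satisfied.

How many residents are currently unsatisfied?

2

(1,1)+ 3/3 satisfied
(1,2)+ 4/5 satisfied
(1,3)+ 3/4 satisfied
(1,4)+ 2/3 satisfied
(1,5)+ 1/1 satisfied
(2,1)+ 4/4 satisfied
(2,2)+ 5/6 satisfied
(2,3)# 0/4 not
(3,1)+ 4/4 satisfied
(3,5)# 0/0 satisfied
(4,1)+ 3/4 satisfied
(4,2)+ 5/6 satisfied
(4,3)+ 2/3 satisfied
(5,1)+ 2/3 satisfied
(5,2)# 0/5 not
(5,3)+ 2/3 satisfied
(5,5)+ 0/0 satisfied
Unsatisfied: (2,3), (5,2) — 2 in total.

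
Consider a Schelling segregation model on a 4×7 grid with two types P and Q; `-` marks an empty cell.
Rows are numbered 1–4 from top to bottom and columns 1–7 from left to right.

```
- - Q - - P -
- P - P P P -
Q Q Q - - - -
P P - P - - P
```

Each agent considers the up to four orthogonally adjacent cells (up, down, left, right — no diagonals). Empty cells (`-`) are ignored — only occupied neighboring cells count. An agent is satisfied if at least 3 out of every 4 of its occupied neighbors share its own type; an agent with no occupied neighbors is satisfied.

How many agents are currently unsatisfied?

5

(1,3)Q 0/0 ✓
(1,6)P 1/1 ✓
(2,2)P 0/1 ✗
(2,4)P 1/1 ✓
(2,5)P 2/2 ✓
(2,6)P 2/2 ✓
(3,1)Q 1/2 ✗
(3,2)Q 2/4 ✗
(3,3)Q 1/1 ✓
(4,1)P 1/2 ✗
(4,2)P 1/2 ✗
(4,4)P 0/0 ✓
(4,7)P 0/0 ✓
Unsatisfied: (2,2), (3,1), (3,2), (4,1), (4,2) — 5 in total.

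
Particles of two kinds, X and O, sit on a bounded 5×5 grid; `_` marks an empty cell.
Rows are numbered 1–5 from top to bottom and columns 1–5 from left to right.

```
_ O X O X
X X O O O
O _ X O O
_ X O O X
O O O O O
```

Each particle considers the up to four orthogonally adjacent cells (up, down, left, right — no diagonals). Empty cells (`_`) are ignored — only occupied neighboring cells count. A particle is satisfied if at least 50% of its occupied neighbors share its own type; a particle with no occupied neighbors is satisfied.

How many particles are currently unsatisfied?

Row 1: (1,2)O 0/2 not · (1,3)X 0/3 not · (1,4)O 1/3 not · (1,5)X 0/2 not
Row 2: (2,1)X 1/2 satisfied · (2,2)X 1/3 not · (2,3)O 1/4 not · (2,4)O 4/4 satisfied · (2,5)O 2/3 satisfied
Row 3: (3,1)O 0/1 not · (3,3)X 0/3 not · (3,4)O 3/4 satisfied · (3,5)O 2/3 satisfied
Row 4: (4,2)X 0/2 not · (4,3)O 2/4 satisfied · (4,4)O 3/4 satisfied · (4,5)X 0/3 not
Row 5: (5,1)O 1/1 satisfied · (5,2)O 2/3 satisfied · (5,3)O 3/3 satisfied · (5,4)O 3/3 satisfied · (5,5)O 1/2 satisfied
Unsatisfied: (1,2), (1,3), (1,4), (1,5), (2,2), (2,3), (3,1), (3,3), (4,2), (4,5) — 10 in total.

10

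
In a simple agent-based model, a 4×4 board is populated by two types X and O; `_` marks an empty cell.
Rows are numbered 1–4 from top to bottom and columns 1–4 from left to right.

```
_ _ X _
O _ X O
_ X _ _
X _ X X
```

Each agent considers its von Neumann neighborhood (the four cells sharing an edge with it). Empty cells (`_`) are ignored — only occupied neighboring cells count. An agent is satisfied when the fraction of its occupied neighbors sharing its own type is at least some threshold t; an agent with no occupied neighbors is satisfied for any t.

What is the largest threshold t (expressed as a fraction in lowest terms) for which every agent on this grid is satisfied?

Row 1: (1,3)X 1/1
Row 2: (2,1)O — no occupied neighbors · (2,3)X 1/2 · (2,4)O 0/1
Row 3: (3,2)X — no occupied neighbors
Row 4: (4,1)X — no occupied neighbors · (4,3)X 1/1 · (4,4)X 1/1
The smallest same-type fraction is 0/1 at (2,4), which reduces to 0/1. Any threshold above that leaves this agent unsatisfied.

0/1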